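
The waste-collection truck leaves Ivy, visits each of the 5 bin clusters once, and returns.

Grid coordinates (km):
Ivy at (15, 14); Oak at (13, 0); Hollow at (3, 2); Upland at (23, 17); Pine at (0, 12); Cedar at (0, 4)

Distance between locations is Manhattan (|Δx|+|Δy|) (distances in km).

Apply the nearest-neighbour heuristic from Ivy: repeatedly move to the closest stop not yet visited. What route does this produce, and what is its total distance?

80 km along Ivy → Upland → Oak → Hollow → Cedar → Pine → Ivy.

At Ivy the remaining stops are Upland 11, Oak 16, Pine 17, Hollow 24, Cedar 25; go to Upland.
At Upland the remaining stops are Oak 27, Pine 28, Hollow 35, Cedar 36; go to Oak.
At Oak the remaining stops are Hollow 12, Cedar 17, Pine 25; go to Hollow.
At Hollow the remaining stops are Cedar 5, Pine 13; go to Cedar.
At Cedar the remaining stops are Pine 8; go to Pine.
Return Pine→Ivy: 17.
Total = 11 + 27 + 12 + 5 + 8 + 17 = 80.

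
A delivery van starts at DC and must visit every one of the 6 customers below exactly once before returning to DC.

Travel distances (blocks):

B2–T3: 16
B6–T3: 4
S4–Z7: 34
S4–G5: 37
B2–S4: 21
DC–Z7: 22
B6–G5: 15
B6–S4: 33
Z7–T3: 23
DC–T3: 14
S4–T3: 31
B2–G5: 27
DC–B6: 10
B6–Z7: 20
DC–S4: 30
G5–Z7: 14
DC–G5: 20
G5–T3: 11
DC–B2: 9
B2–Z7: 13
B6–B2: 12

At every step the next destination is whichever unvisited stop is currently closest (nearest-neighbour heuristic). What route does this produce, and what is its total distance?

Total distance 114 blocks via the nearest-neighbour route DC → B2 → B6 → T3 → G5 → Z7 → S4 → DC.

From DC: distances to unvisited — B2=9, B6=10, T3=14, G5=20, Z7=22, S4=30. Nearest is B2 (9).
From B2: distances to unvisited — B6=12, Z7=13, T3=16, S4=21, G5=27. Nearest is B6 (12).
From B6: distances to unvisited — T3=4, G5=15, Z7=20, S4=33. Nearest is T3 (4).
From T3: distances to unvisited — G5=11, Z7=23, S4=31. Nearest is G5 (11).
From G5: distances to unvisited — Z7=14, S4=37. Nearest is Z7 (14).
From Z7: distances to unvisited — S4=34. Nearest is S4 (34).
Return S4→DC: 30.
Total = 9 + 12 + 4 + 11 + 14 + 34 + 30 = 114.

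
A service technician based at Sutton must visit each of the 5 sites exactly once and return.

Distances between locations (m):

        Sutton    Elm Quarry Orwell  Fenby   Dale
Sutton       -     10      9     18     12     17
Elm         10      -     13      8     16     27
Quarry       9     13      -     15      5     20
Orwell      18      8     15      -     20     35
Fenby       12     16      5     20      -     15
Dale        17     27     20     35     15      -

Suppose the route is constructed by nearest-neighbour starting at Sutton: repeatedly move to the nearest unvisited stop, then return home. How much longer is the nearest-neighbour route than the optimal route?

From Sutton: Quarry=9, Elm=10, Fenby=12, Dale=17, Orwell=18 → choose Quarry (9).
From Quarry: Fenby=5, Elm=13, Orwell=15, Dale=20 → choose Fenby (5).
From Fenby: Dale=15, Elm=16, Orwell=20 → choose Dale (15).
From Dale: Elm=27, Orwell=35 → choose Elm (27).
From Elm: Orwell=8 → choose Orwell (8).
NN route Sutton → Quarry → Fenby → Dale → Elm → Orwell → Sutton costs 82.
Optimal: Sutton → Elm → Orwell → Quarry → Fenby → Dale → Sutton costs 70 (by enumerating all 60 distinct tours).
Excess = 82 − 70 = 12.

Excess over optimum: 12 m.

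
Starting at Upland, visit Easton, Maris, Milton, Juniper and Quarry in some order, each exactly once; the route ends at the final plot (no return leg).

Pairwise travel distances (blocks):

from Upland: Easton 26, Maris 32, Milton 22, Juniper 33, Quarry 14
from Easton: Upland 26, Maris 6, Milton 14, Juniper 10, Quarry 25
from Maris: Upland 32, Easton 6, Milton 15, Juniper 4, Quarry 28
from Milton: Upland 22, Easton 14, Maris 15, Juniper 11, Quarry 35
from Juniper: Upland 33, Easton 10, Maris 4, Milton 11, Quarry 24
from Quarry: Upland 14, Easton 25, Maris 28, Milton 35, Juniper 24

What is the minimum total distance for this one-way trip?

There are 5! = 120 possible orderings.
Upland - Easton - Maris - Milton - Juniper - Quarry: 26+6+15+11+24 = 82
Upland - Easton - Maris - Milton - Quarry - Juniper: 26+6+15+35+24 = 106
Upland - Easton - Maris - Juniper - Milton - Quarry: 26+6+4+11+35 = 82
Upland - Easton - Maris - Juniper - Quarry - Milton: 26+6+4+24+35 = 95
Upland - Easton - Maris - Quarry - Milton - Juniper: 26+6+28+35+11 = 106
Upland - Easton - Maris - Quarry - Juniper - Milton: 26+6+28+24+11 = 95
Upland - Easton - Milton - Maris - Juniper - Quarry: 26+14+15+4+24 = 83
Upland - Easton - Milton - Maris - Quarry - Juniper: 26+14+15+28+24 = 107
Upland - Easton - Milton - Juniper - Maris - Quarry: 26+14+11+4+28 = 83
Upland - Easton - Milton - Juniper - Quarry - Maris: 26+14+11+24+28 = 103
Upland - Easton - Milton - Quarry - Maris - Juniper: 26+14+35+28+4 = 107
Upland - Easton - Milton - Quarry - Juniper - Maris: 26+14+35+24+4 = 103
Upland - Easton - Juniper - Maris - Milton - Quarry: 26+10+4+15+35 = 90
Upland - Easton - Juniper - Maris - Quarry - Milton: 26+10+4+28+35 = 103
… (106 more)
Upland - Quarry - Easton - Maris - Juniper - Milton: 14+25+6+4+11 = 60  ← best
The minimum is 60.
One shortest path: Upland → Quarry → Easton → Maris → Juniper → Milton.

Shortest open route: 60 blocks.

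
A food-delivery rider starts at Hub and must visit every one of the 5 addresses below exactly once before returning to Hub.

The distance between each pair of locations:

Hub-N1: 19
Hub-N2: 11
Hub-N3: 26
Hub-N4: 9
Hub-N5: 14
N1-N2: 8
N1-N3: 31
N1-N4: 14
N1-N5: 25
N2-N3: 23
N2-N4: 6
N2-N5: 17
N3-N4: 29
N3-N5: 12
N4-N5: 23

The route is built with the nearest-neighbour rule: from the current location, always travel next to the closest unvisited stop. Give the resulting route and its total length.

From Hub: distances to unvisited — N4=9, N2=11, N5=14, N1=19, N3=26. Nearest is N4 (9).
From N4: distances to unvisited — N2=6, N1=14, N5=23, N3=29. Nearest is N2 (6).
From N2: distances to unvisited — N1=8, N5=17, N3=23. Nearest is N1 (8).
From N1: distances to unvisited — N5=25, N3=31. Nearest is N5 (25).
From N5: distances to unvisited — N3=12. Nearest is N3 (12).
Return N3→Hub: 26.
Total = 9 + 6 + 8 + 25 + 12 + 26 = 86.

Nearest-neighbour total = 86; route Hub → N4 → N2 → N1 → N5 → N3 → Hub.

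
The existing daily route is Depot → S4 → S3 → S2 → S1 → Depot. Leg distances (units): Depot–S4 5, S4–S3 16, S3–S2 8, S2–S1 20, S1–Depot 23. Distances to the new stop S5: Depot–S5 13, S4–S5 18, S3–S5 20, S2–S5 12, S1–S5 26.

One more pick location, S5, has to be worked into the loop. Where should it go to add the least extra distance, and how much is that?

Insertion cost between consecutive stops i–j is d(i,S5) + d(S5,j) − d(i,j):
  between Depot and S4: 13 + 18 − 5 = 26
  between S4 and S3: 18 + 20 − 16 = 22
  between S3 and S2: 20 + 12 − 8 = 24
  between S2 and S1: 12 + 26 − 20 = 18
  between S1 and Depot: 26 + 13 − 23 = 16
Cheapest insertion is between S1 and Depot, adding 16.
New total = 72 + 16 = 88.

+16 — insert S5 between S1 and Depot.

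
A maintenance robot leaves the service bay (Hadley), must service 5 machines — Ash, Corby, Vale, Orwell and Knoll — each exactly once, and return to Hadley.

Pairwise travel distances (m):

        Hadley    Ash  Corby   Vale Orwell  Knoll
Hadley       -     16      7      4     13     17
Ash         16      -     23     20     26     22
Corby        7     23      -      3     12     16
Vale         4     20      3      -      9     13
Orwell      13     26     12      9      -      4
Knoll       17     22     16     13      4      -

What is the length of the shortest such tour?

With 5 stops there are 5!/2 = 60 distinct round trips (a route and its reverse cost the same).
Hadley→Ash→Corby→Vale→Orwell→Knoll→Hadley: 16+23+3+9+4+17 = 72
Hadley→Ash→Corby→Vale→Knoll→Orwell→Hadley: 16+23+3+13+4+13 = 72
Hadley→Ash→Corby→Orwell→Vale→Knoll→Hadley: 16+23+12+9+13+17 = 90
Hadley→Ash→Corby→Orwell→Knoll→Vale→Hadley: 16+23+12+4+13+4 = 72
Hadley→Ash→Corby→Knoll→Vale→Orwell→Hadley: 16+23+16+13+9+13 = 90
Hadley→Ash→Corby→Knoll→Orwell→Vale→Hadley: 16+23+16+4+9+4 = 72
Hadley→Ash→Vale→Corby→Orwell→Knoll→Hadley: 16+20+3+12+4+17 = 72
Hadley→Ash→Vale→Corby→Knoll→Orwell→Hadley: 16+20+3+16+4+13 = 72
Hadley→Ash→Vale→Orwell→Corby→Knoll→Hadley: 16+20+9+12+16+17 = 90
Hadley→Ash→Vale→Orwell→Knoll→Corby→Hadley: 16+20+9+4+16+7 = 72
Hadley→Ash→Vale→Knoll→Corby→Orwell→Hadley: 16+20+13+16+12+13 = 90
Hadley→Ash→Vale→Knoll→Orwell→Corby→Hadley: 16+20+13+4+12+7 = 72
Hadley→Ash→Orwell→Corby→Vale→Knoll→Hadley: 16+26+12+3+13+17 = 87
Hadley→Ash→Orwell→Corby→Knoll→Vale→Hadley: 16+26+12+16+13+4 = 87
… (46 more)
Hadley→Ash→Knoll→Orwell→Corby→Vale→Hadley: 16+22+4+12+3+4 = 61  ← best
The minimum is 61.
One optimal route: Hadley → Ash → Knoll → Orwell → Corby → Vale → Hadley (or its reverse).

61 m — the shortest possible round trip.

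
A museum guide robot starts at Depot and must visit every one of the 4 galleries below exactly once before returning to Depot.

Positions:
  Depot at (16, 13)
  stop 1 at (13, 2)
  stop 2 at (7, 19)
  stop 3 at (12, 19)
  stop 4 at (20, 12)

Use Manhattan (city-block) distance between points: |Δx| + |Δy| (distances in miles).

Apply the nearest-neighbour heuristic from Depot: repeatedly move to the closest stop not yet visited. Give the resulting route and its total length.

From Depot: distances to unvisited — stop 4=5, stop 3=10, stop 1=14, stop 2=15. Nearest is stop 4 (5).
From stop 4: distances to unvisited — stop 3=15, stop 1=17, stop 2=20. Nearest is stop 3 (15).
From stop 3: distances to unvisited — stop 2=5, stop 1=18. Nearest is stop 2 (5).
From stop 2: distances to unvisited — stop 1=23. Nearest is stop 1 (23).
Return stop 1→Depot: 14.
Total = 5 + 15 + 5 + 23 + 14 = 62.

62 miles along Depot → stop 4 → stop 3 → stop 2 → stop 1 → Depot.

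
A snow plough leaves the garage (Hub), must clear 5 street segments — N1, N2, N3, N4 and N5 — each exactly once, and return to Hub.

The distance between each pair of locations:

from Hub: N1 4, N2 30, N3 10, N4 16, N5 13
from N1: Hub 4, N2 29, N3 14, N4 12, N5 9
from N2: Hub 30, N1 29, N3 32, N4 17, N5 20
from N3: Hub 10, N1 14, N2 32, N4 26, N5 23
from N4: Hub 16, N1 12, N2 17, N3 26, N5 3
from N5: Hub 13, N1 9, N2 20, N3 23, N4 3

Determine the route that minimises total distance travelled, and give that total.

75 — the shortest possible round trip.

There are 60 distinct closed tours to check (reversals are equivalent).
Hub → N1 → N2 → N3 → N4 → N5 → Hub: 4+29+32+26+3+13 = 107
Hub → N1 → N2 → N3 → N5 → N4 → Hub: 4+29+32+23+3+16 = 107
Hub → N1 → N2 → N4 → N3 → N5 → Hub: 4+29+17+26+23+13 = 112
Hub → N1 → N2 → N4 → N5 → N3 → Hub: 4+29+17+3+23+10 = 86
Hub → N1 → N2 → N5 → N3 → N4 → Hub: 4+29+20+23+26+16 = 118
Hub → N1 → N2 → N5 → N4 → N3 → Hub: 4+29+20+3+26+10 = 92
Hub → N1 → N3 → N2 → N4 → N5 → Hub: 4+14+32+17+3+13 = 83
Hub → N1 → N3 → N2 → N5 → N4 → Hub: 4+14+32+20+3+16 = 89
Hub → N1 → N3 → N4 → N2 → N5 → Hub: 4+14+26+17+20+13 = 94
Hub → N1 → N3 → N4 → N5 → N2 → Hub: 4+14+26+3+20+30 = 97
Hub → N1 → N3 → N5 → N2 → N4 → Hub: 4+14+23+20+17+16 = 94
Hub → N1 → N3 → N5 → N4 → N2 → Hub: 4+14+23+3+17+30 = 91
Hub → N1 → N4 → N2 → N3 → N5 → Hub: 4+12+17+32+23+13 = 101
Hub → N1 → N4 → N2 → N5 → N3 → Hub: 4+12+17+20+23+10 = 86
… (46 more)
Hub → N1 → N5 → N4 → N2 → N3 → Hub: 4+9+3+17+32+10 = 75  ← best
The minimum is 75.
One optimal route: Hub → N1 → N5 → N4 → N2 → N3 → Hub (or its reverse).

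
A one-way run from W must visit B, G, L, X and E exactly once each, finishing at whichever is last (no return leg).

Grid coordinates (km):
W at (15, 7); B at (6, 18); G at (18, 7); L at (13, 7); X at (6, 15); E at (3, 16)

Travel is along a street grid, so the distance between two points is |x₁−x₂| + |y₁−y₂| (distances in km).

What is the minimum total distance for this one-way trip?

There are 5! = 120 possible orderings.
W → B → G → L → X → E: 20+23+5+15+4 = 67
W → B → G → L → E → X: 20+23+5+19+4 = 71
W → B → G → X → L → E: 20+23+20+15+19 = 97
W → B → G → X → E → L: 20+23+20+4+19 = 86
W → B → G → E → L → X: 20+23+24+19+15 = 101
W → B → G → E → X → L: 20+23+24+4+15 = 86
W → B → L → G → X → E: 20+18+5+20+4 = 67
W → B → L → G → E → X: 20+18+5+24+4 = 71
W → B → L → X → G → E: 20+18+15+20+24 = 97
W → B → L → X → E → G: 20+18+15+4+24 = 81
W → B → L → E → G → X: 20+18+19+24+20 = 101
W → B → L → E → X → G: 20+18+19+4+20 = 81
W → B → X → G → L → E: 20+3+20+5+19 = 67
W → B → X → G → E → L: 20+3+20+24+19 = 86
… (106 more)
W → G → L → X → B → E: 3+5+15+3+5 = 31  ← best
The minimum is 31.
One shortest path: W → G → L → X → B → E.

31 km — the minimum one-way total.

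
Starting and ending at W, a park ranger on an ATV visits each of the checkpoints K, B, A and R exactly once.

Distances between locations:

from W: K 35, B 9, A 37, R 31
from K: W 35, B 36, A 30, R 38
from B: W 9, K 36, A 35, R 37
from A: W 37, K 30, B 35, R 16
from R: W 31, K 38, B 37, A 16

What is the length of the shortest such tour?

Shortest round trip = 122.

With 4 stops there are 4!/2 = 12 distinct round trips (a route and its reverse cost the same).
W-K-B-A-R-W: 35+36+35+16+31 = 153
W-K-B-R-A-W: 35+36+37+16+37 = 161
W-K-A-B-R-W: 35+30+35+37+31 = 168
W-K-A-R-B-W: 35+30+16+37+9 = 127
W-K-R-B-A-W: 35+38+37+35+37 = 182
W-K-R-A-B-W: 35+38+16+35+9 = 133
W-B-K-A-R-W: 9+36+30+16+31 = 122
W-B-K-R-A-W: 9+36+38+16+37 = 136
W-B-A-K-R-W: 9+35+30+38+31 = 143
W-B-R-K-A-W: 9+37+38+30+37 = 151
W-A-K-B-R-W: 37+30+36+37+31 = 171
W-A-B-K-R-W: 37+35+36+38+31 = 177
The minimum is 122.
One optimal route: W → B → K → A → R → W (or its reverse).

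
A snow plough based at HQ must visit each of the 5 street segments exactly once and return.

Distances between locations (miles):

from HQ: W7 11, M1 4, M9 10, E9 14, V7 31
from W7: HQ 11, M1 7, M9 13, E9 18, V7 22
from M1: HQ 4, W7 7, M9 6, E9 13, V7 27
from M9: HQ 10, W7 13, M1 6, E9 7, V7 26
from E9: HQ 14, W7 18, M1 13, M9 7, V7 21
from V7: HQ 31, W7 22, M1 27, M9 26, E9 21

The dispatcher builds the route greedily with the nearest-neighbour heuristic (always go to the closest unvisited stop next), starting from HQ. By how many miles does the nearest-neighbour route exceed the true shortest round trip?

17 miles longer than the optimal tour.

HQ: M1=4, M9=10, W7=11, E9=14, V7=31 ⇒ M1
M1: M9=6, W7=7, E9=13, V7=27 ⇒ M9
M9: E9=7, W7=13, V7=26 ⇒ E9
E9: W7=18, V7=21 ⇒ W7
W7: V7=22 ⇒ V7
NN route HQ → M1 → M9 → E9 → W7 → V7 → HQ costs 88.
Optimal: HQ → W7 → V7 → E9 → M9 → M1 → HQ costs 71 (by enumerating all 60 distinct tours).
Excess = 88 − 71 = 17.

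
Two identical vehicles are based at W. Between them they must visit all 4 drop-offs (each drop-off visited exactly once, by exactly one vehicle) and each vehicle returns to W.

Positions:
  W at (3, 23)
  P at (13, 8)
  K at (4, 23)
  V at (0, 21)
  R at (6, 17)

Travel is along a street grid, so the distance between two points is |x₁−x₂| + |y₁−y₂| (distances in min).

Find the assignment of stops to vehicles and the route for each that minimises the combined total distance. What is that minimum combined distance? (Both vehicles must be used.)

Try each way of splitting the stops between the two vehicles (each non-empty) and, for each split, find the best tour for each vehicle:
  {P} + {K, V, R}: 50 + 24 = 74
  {K} + {P, V, R}: 2 + 56 = 58
  {P, K} + {V, R}: 50 + 24 = 74
  {V} + {P, K, R}: 10 + 50 = 60
  {P, V} + {K, R}: 56 + 18 = 74
  {K, V} + {P, R}: 12 + 50 = 62
  … (7 splits in total)
Best: vehicle 1 W → K → W = 2; vehicle 2 W → P → R → V → W = 56; combined 58.

58 min — the smallest possible combined total.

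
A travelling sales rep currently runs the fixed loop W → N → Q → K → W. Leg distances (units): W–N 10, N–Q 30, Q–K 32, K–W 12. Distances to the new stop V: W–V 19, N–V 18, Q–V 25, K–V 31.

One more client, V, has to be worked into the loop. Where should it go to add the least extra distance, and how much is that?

Minimum extra distance: 13, inserting V between N and Q.

Insertion cost between consecutive stops i–j is d(i,V) + d(V,j) − d(i,j):
  between W and N: 19 + 18 − 10 = 27
  between N and Q: 18 + 25 − 30 = 13
  between Q and K: 25 + 31 − 32 = 24
  between K and W: 31 + 19 − 12 = 38
Cheapest insertion is between N and Q, adding 13.
New total = 84 + 13 = 97.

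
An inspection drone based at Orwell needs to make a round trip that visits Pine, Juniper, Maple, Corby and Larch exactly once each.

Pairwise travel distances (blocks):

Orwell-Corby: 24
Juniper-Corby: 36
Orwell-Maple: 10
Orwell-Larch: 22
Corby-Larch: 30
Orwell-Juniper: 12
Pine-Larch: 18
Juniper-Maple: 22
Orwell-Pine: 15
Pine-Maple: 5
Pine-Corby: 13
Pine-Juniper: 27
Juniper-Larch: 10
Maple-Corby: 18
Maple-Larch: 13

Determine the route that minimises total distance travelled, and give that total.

77 blocks — the shortest possible round trip.

Orwell→Pine→Juniper→Maple→Corby→Larch→Orwell: 15+27+22+18+30+22 = 134
Orwell→Pine→Juniper→Maple→Larch→Corby→Orwell: 15+27+22+13+30+24 = 131
Orwell→Pine→Juniper→Corby→Maple→Larch→Orwell: 15+27+36+18+13+22 = 131
Orwell→Pine→Juniper→Corby→Larch→Maple→Orwell: 15+27+36+30+13+10 = 131
Orwell→Pine→Juniper→Larch→Maple→Corby→Orwell: 15+27+10+13+18+24 = 107
Orwell→Pine→Juniper→Larch→Corby→Maple→Orwell: 15+27+10+30+18+10 = 110
Orwell→Pine→Maple→Juniper→Corby→Larch→Orwell: 15+5+22+36+30+22 = 130
Orwell→Pine→Maple→Juniper→Larch→Corby→Orwell: 15+5+22+10+30+24 = 106
Orwell→Pine→Maple→Corby→Juniper→Larch→Orwell: 15+5+18+36+10+22 = 106
Orwell→Pine→Maple→Corby→Larch→Juniper→Orwell: 15+5+18+30+10+12 = 90
Orwell→Pine→Maple→Larch→Juniper→Corby→Orwell: 15+5+13+10+36+24 = 103
Orwell→Pine→Maple→Larch→Corby→Juniper→Orwell: 15+5+13+30+36+12 = 111
Orwell→Pine→Corby→Juniper→Maple→Larch→Orwell: 15+13+36+22+13+22 = 121
Orwell→Pine→Corby→Juniper→Larch→Maple→Orwell: 15+13+36+10+13+10 = 97
… (46 more)
Orwell→Juniper→Larch→Maple→Pine→Corby→Orwell: 12+10+13+5+13+24 = 77  ← best
The minimum is 77.
One optimal route: Orwell → Juniper → Larch → Maple → Pine → Corby → Orwell (or its reverse).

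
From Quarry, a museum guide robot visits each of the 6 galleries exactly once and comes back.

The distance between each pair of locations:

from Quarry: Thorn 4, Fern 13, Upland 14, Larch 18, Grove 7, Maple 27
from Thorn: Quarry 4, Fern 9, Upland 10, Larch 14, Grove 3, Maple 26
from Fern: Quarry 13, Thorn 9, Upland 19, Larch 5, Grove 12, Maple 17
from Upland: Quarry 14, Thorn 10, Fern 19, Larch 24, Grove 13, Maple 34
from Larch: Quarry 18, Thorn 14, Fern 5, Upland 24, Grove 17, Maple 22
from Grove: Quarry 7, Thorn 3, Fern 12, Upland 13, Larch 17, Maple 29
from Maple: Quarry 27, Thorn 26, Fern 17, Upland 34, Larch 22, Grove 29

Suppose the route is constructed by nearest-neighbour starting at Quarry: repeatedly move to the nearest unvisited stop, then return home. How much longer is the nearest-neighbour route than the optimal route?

The nearest-neighbour route is 1 longer than optimal.

From Quarry: Thorn=4, Grove=7, Fern=13, Upland=14, Larch=18, Maple=27 → choose Thorn (4).
From Thorn: Grove=3, Fern=9, Upland=10, Larch=14, Maple=26 → choose Grove (3).
From Grove: Fern=12, Upland=13, Larch=17, Maple=29 → choose Fern (12).
From Fern: Larch=5, Maple=17, Upland=19 → choose Larch (5).
From Larch: Maple=22, Upland=24 → choose Maple (22).
From Maple: Upland=34 → choose Upland (34).
NN route Quarry → Thorn → Grove → Fern → Larch → Maple → Upland → Quarry costs 94.
Optimal: Quarry → Thorn → Upland → Grove → Fern → Larch → Maple → Quarry costs 93 (by enumerating all 360 distinct tours).
Excess = 94 − 93 = 1.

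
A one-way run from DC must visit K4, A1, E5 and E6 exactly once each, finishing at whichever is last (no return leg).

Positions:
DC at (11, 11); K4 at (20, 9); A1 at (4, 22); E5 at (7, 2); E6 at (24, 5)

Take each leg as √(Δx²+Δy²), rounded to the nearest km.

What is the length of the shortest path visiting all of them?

There are 4! = 24 possible orderings.
DC→K4→A1→E5→E6: 9+21+20+17 = 67
DC→K4→A1→E6→E5: 9+21+26+17 = 73
DC→K4→E5→A1→E6: 9+15+20+26 = 70
DC→K4→E5→E6→A1: 9+15+17+26 = 67
DC→K4→E6→A1→E5: 9+6+26+20 = 61
DC→K4→E6→E5→A1: 9+6+17+20 = 52
DC→A1→K4→E5→E6: 13+21+15+17 = 66
DC→A1→K4→E6→E5: 13+21+6+17 = 57
DC→A1→E5→K4→E6: 13+20+15+6 = 54
DC→A1→E5→E6→K4: 13+20+17+6 = 56
DC→A1→E6→K4→E5: 13+26+6+15 = 60
DC→A1→E6→E5→K4: 13+26+17+15 = 71
DC→E5→K4→A1→E6: 10+15+21+26 = 72
DC→E5→K4→E6→A1: 10+15+6+26 = 57
… (10 more)
The minimum is 52.
One shortest path: DC → K4 → E6 → E5 → A1.

Shortest open route: 52 km.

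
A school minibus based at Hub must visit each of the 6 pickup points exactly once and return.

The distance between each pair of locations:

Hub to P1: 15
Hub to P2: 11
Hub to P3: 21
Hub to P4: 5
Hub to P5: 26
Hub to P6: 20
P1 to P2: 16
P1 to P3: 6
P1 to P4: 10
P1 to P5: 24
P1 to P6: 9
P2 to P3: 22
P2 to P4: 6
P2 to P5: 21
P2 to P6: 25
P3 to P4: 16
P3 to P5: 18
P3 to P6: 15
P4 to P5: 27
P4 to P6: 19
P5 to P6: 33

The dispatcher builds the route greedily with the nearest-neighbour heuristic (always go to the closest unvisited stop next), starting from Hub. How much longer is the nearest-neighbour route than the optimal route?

From Hub: P4=5, P2=11, P1=15, P6=20, P3=21, P5=26 → choose P4 (5).
From P4: P2=6, P1=10, P3=16, P6=19, P5=27 → choose P2 (6).
From P2: P1=16, P5=21, P3=22, P6=25 → choose P1 (16).
From P1: P3=6, P6=9, P5=24 → choose P3 (6).
From P3: P6=15, P5=18 → choose P6 (15).
From P6: P5=33 → choose P5 (33).
NN route Hub → P4 → P2 → P1 → P3 → P6 → P5 → Hub costs 107.
Optimal: Hub → P4 → P2 → P5 → P3 → P1 → P6 → Hub costs 85 (by enumerating all 360 distinct tours).
Excess = 107 − 85 = 22.

Excess over optimum: 22.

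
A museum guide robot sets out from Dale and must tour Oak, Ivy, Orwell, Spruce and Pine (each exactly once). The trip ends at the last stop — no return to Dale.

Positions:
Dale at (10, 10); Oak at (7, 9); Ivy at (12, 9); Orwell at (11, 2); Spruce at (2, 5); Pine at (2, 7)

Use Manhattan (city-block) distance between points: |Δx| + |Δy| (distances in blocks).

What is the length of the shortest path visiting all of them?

There are 5! = 120 possible orderings.
Dale → Oak → Ivy → Orwell → Spruce → Pine: 4+5+8+12+2 = 31
Dale → Oak → Ivy → Orwell → Pine → Spruce: 4+5+8+14+2 = 33
Dale → Oak → Ivy → Spruce → Orwell → Pine: 4+5+14+12+14 = 49
Dale → Oak → Ivy → Spruce → Pine → Orwell: 4+5+14+2+14 = 39
Dale → Oak → Ivy → Pine → Orwell → Spruce: 4+5+12+14+12 = 47
Dale → Oak → Ivy → Pine → Spruce → Orwell: 4+5+12+2+12 = 35
Dale → Oak → Orwell → Ivy → Spruce → Pine: 4+11+8+14+2 = 39
Dale → Oak → Orwell → Ivy → Pine → Spruce: 4+11+8+12+2 = 37
Dale → Oak → Orwell → Spruce → Ivy → Pine: 4+11+12+14+12 = 53
Dale → Oak → Orwell → Spruce → Pine → Ivy: 4+11+12+2+12 = 41
Dale → Oak → Orwell → Pine → Ivy → Spruce: 4+11+14+12+14 = 55
Dale → Oak → Orwell → Pine → Spruce → Ivy: 4+11+14+2+14 = 45
Dale → Oak → Spruce → Ivy → Orwell → Pine: 4+9+14+8+14 = 49
Dale → Oak → Spruce → Ivy → Pine → Orwell: 4+9+14+12+14 = 53
… (106 more)
Dale → Ivy → Oak → Pine → Spruce → Orwell: 3+5+7+2+12 = 29  ← best
The minimum is 29.
One shortest path: Dale → Ivy → Oak → Pine → Spruce → Orwell.

Shortest open route: 29 blocks.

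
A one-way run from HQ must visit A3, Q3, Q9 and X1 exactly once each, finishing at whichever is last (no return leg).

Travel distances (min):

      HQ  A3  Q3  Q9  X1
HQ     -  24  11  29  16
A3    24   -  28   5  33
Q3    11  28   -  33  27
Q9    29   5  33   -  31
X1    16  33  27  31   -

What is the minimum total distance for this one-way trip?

Shortest open route: 74 min.

There are 4! = 24 possible orderings.
HQ→A3→Q3→Q9→X1: 24+28+33+31 = 116
HQ→A3→Q3→X1→Q9: 24+28+27+31 = 110
HQ→A3→Q9→Q3→X1: 24+5+33+27 = 89
HQ→A3→Q9→X1→Q3: 24+5+31+27 = 87
HQ→A3→X1→Q3→Q9: 24+33+27+33 = 117
HQ→A3→X1→Q9→Q3: 24+33+31+33 = 121
HQ→Q3→A3→Q9→X1: 11+28+5+31 = 75
HQ→Q3→A3→X1→Q9: 11+28+33+31 = 103
HQ→Q3→Q9→A3→X1: 11+33+5+33 = 82
HQ→Q3→Q9→X1→A3: 11+33+31+33 = 108
HQ→Q3→X1→A3→Q9: 11+27+33+5 = 76
HQ→Q3→X1→Q9→A3: 11+27+31+5 = 74
HQ→Q9→A3→Q3→X1: 29+5+28+27 = 89
HQ→Q9→A3→X1→Q3: 29+5+33+27 = 94
… (10 more)
The minimum is 74.
One shortest path: HQ → Q3 → X1 → Q9 → A3.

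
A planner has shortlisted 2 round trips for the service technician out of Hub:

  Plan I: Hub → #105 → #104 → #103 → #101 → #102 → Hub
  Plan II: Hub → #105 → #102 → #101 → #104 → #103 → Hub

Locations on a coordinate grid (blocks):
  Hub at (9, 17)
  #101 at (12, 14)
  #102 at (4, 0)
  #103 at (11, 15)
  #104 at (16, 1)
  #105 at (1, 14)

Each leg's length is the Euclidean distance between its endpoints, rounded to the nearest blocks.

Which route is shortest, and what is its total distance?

Plan I: 9 + 20 + 15 + 1 + 16 + 18 = 79
Plan II: 9 + 14 + 16 + 14 + 15 + 3 = 71

Shortest is Plan II, total 71 blocks.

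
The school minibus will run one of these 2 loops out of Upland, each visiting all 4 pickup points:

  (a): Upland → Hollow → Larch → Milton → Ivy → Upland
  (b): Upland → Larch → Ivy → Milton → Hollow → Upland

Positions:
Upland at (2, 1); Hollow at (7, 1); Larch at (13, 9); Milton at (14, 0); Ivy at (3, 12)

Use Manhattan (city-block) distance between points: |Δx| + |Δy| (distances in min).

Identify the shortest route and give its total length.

Shortest is (a), total 64 min.

(a): 5 + 14 + 10 + 23 + 12 = 64
(b): 19 + 13 + 23 + 8 + 5 = 68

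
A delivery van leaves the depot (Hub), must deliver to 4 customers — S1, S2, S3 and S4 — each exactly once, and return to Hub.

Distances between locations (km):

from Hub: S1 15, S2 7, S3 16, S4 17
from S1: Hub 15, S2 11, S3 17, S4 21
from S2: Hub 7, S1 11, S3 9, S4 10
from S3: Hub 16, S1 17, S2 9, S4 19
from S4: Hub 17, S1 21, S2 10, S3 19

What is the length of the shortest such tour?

There are 12 distinct closed tours to check (reversals are equivalent).
Hub→S1→S2→S3→S4→Hub: 15+11+9+19+17 = 71
Hub→S1→S2→S4→S3→Hub: 15+11+10+19+16 = 71
Hub→S1→S3→S2→S4→Hub: 15+17+9+10+17 = 68
Hub→S1→S3→S4→S2→Hub: 15+17+19+10+7 = 68
Hub→S1→S4→S2→S3→Hub: 15+21+10+9+16 = 71
Hub→S1→S4→S3→S2→Hub: 15+21+19+9+7 = 71
Hub→S2→S1→S3→S4→Hub: 7+11+17+19+17 = 71
Hub→S2→S1→S4→S3→Hub: 7+11+21+19+16 = 74
Hub→S2→S3→S1→S4→Hub: 7+9+17+21+17 = 71
Hub→S2→S4→S1→S3→Hub: 7+10+21+17+16 = 71
Hub→S3→S1→S2→S4→Hub: 16+17+11+10+17 = 71
Hub→S3→S2→S1→S4→Hub: 16+9+11+21+17 = 74
The minimum is 68.
One optimal route: Hub → S1 → S3 → S2 → S4 → Hub (or its reverse).

68 km — the shortest possible round trip.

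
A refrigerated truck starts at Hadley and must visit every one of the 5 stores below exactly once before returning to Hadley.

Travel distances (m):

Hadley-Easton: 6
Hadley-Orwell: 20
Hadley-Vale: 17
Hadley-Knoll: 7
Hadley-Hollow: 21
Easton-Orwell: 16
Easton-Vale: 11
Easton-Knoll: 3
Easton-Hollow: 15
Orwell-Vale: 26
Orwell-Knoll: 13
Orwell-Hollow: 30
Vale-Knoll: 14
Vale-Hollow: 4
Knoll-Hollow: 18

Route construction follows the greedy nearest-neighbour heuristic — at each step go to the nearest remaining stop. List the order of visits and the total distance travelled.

From Hadley: distances to unvisited — Easton=6, Knoll=7, Vale=17, Orwell=20, Hollow=21. Nearest is Easton (6).
From Easton: distances to unvisited — Knoll=3, Vale=11, Hollow=15, Orwell=16. Nearest is Knoll (3).
From Knoll: distances to unvisited — Orwell=13, Vale=14, Hollow=18. Nearest is Orwell (13).
From Orwell: distances to unvisited — Vale=26, Hollow=30. Nearest is Vale (26).
From Vale: distances to unvisited — Hollow=4. Nearest is Hollow (4).
Return Hollow→Hadley: 21.
Total = 6 + 3 + 13 + 26 + 4 + 21 = 73.

Total distance 73 m via the nearest-neighbour route Hadley → Easton → Knoll → Orwell → Vale → Hollow → Hadley.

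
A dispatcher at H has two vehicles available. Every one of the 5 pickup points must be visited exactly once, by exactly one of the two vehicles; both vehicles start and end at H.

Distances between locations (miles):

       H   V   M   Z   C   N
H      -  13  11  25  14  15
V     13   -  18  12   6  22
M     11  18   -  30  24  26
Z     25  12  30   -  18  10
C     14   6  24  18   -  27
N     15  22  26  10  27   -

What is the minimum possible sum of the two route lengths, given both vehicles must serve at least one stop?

Minimum combined distance: 79 miles.

There are 2^4 − 1 = 15 ways to divide the 5 stops into two non-empty groups. For each, the best each vehicle can do is its own shortest tour through its group:
  {V} + {M, Z, C, N}: 26 + 78 = 104
  {M} + {V, Z, C, N}: 22 + 57 = 79
  {V, M} + {Z, C, N}: 42 + 57 = 99
  {Z} + {V, M, C, N}: 50 + 77 = 127
  {V, Z} + {M, C, N}: 50 + 77 = 127
  {M, Z} + {V, C, N}: 66 + 57 = 123
  … (15 splits in total)
Best: vehicle 1 H → M → H = 22; vehicle 2 H → C → V → Z → N → H = 57; combined 79.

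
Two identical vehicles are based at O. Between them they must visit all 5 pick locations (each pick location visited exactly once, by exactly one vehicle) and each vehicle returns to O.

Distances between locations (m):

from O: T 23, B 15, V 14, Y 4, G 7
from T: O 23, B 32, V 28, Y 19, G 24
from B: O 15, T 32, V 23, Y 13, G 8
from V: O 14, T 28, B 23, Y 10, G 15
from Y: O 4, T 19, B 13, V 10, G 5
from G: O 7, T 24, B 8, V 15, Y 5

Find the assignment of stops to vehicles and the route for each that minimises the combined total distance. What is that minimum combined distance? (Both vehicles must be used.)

95 m — the smallest possible combined total.

Try each way of splitting the stops between the two vehicles (each non-empty) and, for each split, find the best tour for each vehicle:
  {T} + {B, V, Y, G}: 46 + 52 = 98
  {B} + {T, V, Y, G}: 30 + 73 = 103
  {T, B} + {V, Y, G}: 70 + 36 = 106
  {V} + {T, B, Y, G}: 28 + 70 = 98
  {T, V} + {B, Y, G}: 65 + 32 = 97
  {B, V} + {T, Y, G}: 52 + 54 = 106
  … (15 splits in total)
  {T, V, Y} + {B, G}: 65 + 30 = 95  ← best
Best: vehicle 1 O → T → V → Y → O = 65; vehicle 2 O → B → G → O = 30; combined 95.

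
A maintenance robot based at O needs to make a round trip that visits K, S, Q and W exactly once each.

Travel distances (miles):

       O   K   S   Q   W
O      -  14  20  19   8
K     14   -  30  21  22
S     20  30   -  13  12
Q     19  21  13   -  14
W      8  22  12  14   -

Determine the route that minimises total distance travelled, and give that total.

Minimum total distance: 68 miles.

There are 12 distinct closed tours to check (reversals are equivalent).
O→K→S→Q→W→O: 14+30+13+14+8 = 79
O→K→S→W→Q→O: 14+30+12+14+19 = 89
O→K→Q→S→W→O: 14+21+13+12+8 = 68
O→K→Q→W→S→O: 14+21+14+12+20 = 81
O→K→W→S→Q→O: 14+22+12+13+19 = 80
O→K→W→Q→S→O: 14+22+14+13+20 = 83
O→S→K→Q→W→O: 20+30+21+14+8 = 93
O→S→K→W→Q→O: 20+30+22+14+19 = 105
O→S→Q→K→W→O: 20+13+21+22+8 = 84
O→S→W→K→Q→O: 20+12+22+21+19 = 94
O→Q→K→S→W→O: 19+21+30+12+8 = 90
O→Q→S→K→W→O: 19+13+30+22+8 = 92
The minimum is 68.
One optimal route: O → K → Q → S → W → O (or its reverse).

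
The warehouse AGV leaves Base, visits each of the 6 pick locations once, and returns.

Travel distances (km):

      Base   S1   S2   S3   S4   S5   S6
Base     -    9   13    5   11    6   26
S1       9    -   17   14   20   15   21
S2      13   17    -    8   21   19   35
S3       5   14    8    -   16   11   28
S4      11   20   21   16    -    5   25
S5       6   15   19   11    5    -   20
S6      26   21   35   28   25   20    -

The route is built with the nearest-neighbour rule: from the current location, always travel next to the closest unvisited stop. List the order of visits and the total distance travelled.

From Base: distances to unvisited — S3=5, S5=6, S1=9, S4=11, S2=13, S6=26. Nearest is S3 (5).
From S3: distances to unvisited — S2=8, S5=11, S1=14, S4=16, S6=28. Nearest is S2 (8).
From S2: distances to unvisited — S1=17, S5=19, S4=21, S6=35. Nearest is S1 (17).
From S1: distances to unvisited — S5=15, S4=20, S6=21. Nearest is S5 (15).
From S5: distances to unvisited — S4=5, S6=20. Nearest is S4 (5).
From S4: distances to unvisited — S6=25. Nearest is S6 (25).
Return S6→Base: 26.
Total = 5 + 8 + 17 + 15 + 5 + 25 + 26 = 101.

101 km along Base → S3 → S2 → S1 → S5 → S4 → S6 → Base.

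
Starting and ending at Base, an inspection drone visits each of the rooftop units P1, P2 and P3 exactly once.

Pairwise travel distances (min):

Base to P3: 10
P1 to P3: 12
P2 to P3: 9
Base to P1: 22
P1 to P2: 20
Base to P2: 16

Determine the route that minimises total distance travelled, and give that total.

With 3 stops there are 3!/2 = 3 distinct round trips (a route and its reverse cost the same).
Base - P1 - P2 - P3 - Base: 22+20+9+10 = 61
Base - P1 - P3 - P2 - Base: 22+12+9+16 = 59
Base - P2 - P1 - P3 - Base: 16+20+12+10 = 58
The minimum is 58.
One optimal route: Base → P2 → P1 → P3 → Base (or its reverse).

Shortest round trip = 58 min.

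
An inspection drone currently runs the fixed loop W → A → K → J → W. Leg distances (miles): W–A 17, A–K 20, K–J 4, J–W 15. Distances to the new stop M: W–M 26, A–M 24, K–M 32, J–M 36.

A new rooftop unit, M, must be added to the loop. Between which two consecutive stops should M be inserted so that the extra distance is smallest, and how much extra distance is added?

Minimum extra distance: 33 miles, inserting M between W and A.

Insertion cost between consecutive stops i–j is d(i,M) + d(M,j) − d(i,j):
  between W and A: 26 + 24 − 17 = 33
  between A and K: 24 + 32 − 20 = 36
  between K and J: 32 + 36 − 4 = 64
  between J and W: 36 + 26 − 15 = 47
Cheapest insertion is between W and A, adding 33.
New total = 56 + 33 = 89.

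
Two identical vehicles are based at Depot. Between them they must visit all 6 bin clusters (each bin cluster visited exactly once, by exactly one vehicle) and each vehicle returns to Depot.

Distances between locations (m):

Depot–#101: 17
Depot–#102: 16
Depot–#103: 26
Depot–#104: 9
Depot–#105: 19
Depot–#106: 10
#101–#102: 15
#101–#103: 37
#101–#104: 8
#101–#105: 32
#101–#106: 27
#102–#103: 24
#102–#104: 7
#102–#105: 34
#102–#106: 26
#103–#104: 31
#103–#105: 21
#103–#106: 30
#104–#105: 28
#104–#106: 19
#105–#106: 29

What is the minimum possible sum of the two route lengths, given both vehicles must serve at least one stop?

116 m — the smallest possible combined total.

Check every non-empty split of the stops between the two vehicles; for each half take its own optimal tour:
  {#101} + {#102, #103, #104, #105, #106}: 34 + 100 = 134
  {#102} + {#101, #103, #104, #105, #106}: 32 + 110 = 142
  {#101, #102} + {#103, #104, #105, #106}: 48 + 98 = 146
  {#103} + {#101, #102, #104, #105, #106}: 52 + 102 = 154
  {#101, #103} + {#102, #104, #105, #106}: 80 + 89 = 169
  {#102, #103} + {#101, #104, #105, #106}: 66 + 88 = 154
  … (31 splits in total)
  {#101, #102, #103, #104, #105} + {#106}: 96 + 20 = 116  ← best
Best: vehicle 1 Depot → #101 → #104 → #102 → #103 → #105 → Depot = 96; vehicle 2 Depot → #106 → Depot = 20; combined 116.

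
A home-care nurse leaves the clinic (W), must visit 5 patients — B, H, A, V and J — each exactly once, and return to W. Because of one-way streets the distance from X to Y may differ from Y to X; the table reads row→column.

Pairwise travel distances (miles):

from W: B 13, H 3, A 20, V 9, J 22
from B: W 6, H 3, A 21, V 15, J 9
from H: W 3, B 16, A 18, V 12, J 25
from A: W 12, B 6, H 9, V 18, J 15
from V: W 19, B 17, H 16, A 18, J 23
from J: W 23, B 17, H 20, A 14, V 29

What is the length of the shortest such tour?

58 miles — the shortest possible round trip.

W - B - H - A - V - J - W: 13+3+18+18+23+23 = 98
W - B - H - A - J - V - W: 13+3+18+15+29+19 = 97
W - B - H - V - A - J - W: 13+3+12+18+15+23 = 84
W - B - H - V - J - A - W: 13+3+12+23+14+12 = 77
W - B - H - J - A - V - W: 13+3+25+14+18+19 = 92
W - B - H - J - V - A - W: 13+3+25+29+18+12 = 100
W - B - A - H - V - J - W: 13+21+9+12+23+23 = 101
W - B - A - H - J - V - W: 13+21+9+25+29+19 = 116
W - B - A - V - H - J - W: 13+21+18+16+25+23 = 116
W - B - A - V - J - H - W: 13+21+18+23+20+3 = 98
W - B - A - J - H - V - W: 13+21+15+20+12+19 = 100
W - B - A - J - V - H - W: 13+21+15+29+16+3 = 97
W - B - V - H - A - J - W: 13+15+16+18+15+23 = 100
W - B - V - H - J - A - W: 13+15+16+25+14+12 = 95
… (106 more)
W - V - J - A - B - H - W: 9+23+14+6+3+3 = 58  ← best
The minimum is 58.
One optimal route: W → V → J → A → B → H → W.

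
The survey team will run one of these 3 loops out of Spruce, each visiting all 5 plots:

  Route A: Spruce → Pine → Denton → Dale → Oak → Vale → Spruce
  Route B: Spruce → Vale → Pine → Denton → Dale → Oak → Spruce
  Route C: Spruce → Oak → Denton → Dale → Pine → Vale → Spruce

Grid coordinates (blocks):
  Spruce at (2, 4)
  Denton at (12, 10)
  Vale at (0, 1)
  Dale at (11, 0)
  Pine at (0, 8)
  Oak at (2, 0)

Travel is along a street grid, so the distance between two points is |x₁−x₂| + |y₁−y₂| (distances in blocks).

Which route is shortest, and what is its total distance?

48 blocks — Route A is the shortest.

Route A: 6 + 14 + 11 + 9 + 3 + 5 = 48
Route B: 5 + 7 + 14 + 11 + 9 + 4 = 50
Route C: 4 + 20 + 11 + 19 + 7 + 5 = 66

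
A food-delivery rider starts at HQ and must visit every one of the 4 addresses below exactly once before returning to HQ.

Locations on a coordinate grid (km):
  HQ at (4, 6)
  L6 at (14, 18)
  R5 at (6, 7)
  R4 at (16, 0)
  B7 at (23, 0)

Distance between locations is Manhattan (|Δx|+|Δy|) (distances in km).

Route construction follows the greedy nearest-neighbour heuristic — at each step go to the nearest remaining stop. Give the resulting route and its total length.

Nearest-neighbour total = 76 km; route HQ → R5 → R4 → B7 → L6 → HQ.

From HQ: distances to unvisited — R5=3, R4=18, L6=22, B7=25. Nearest is R5 (3).
From R5: distances to unvisited — R4=17, L6=19, B7=24. Nearest is R4 (17).
From R4: distances to unvisited — B7=7, L6=20. Nearest is B7 (7).
From B7: distances to unvisited — L6=27. Nearest is L6 (27).
Return L6→HQ: 22.
Total = 3 + 17 + 7 + 27 + 22 = 76.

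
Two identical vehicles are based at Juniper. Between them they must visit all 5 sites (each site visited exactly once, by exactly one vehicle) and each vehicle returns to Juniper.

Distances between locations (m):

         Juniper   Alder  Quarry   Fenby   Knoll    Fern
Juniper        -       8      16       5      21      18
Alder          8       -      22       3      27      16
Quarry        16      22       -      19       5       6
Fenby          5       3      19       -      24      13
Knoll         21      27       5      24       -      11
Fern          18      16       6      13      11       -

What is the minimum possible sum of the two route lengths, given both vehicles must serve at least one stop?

Try each way of splitting the stops between the two vehicles (each non-empty) and, for each split, find the best tour for each vehicle:
  {Alder} + {Quarry, Fenby, Knoll, Fern}: 16 + 50 = 66
  {Quarry} + {Alder, Fenby, Knoll, Fern}: 32 + 56 = 88
  {Alder, Quarry} + {Fenby, Knoll, Fern}: 46 + 50 = 96
  {Fenby} + {Alder, Quarry, Knoll, Fern}: 10 + 56 = 66
  {Alder, Fenby} + {Quarry, Knoll, Fern}: 16 + 50 = 66
  {Quarry, Fenby} + {Alder, Knoll, Fern}: 40 + 56 = 96
  … (15 splits in total)
Best: vehicle 1 Juniper → Alder → Juniper = 16; vehicle 2 Juniper → Quarry → Knoll → Fern → Fenby → Juniper = 50; combined 66.

66 m — the smallest possible combined total.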